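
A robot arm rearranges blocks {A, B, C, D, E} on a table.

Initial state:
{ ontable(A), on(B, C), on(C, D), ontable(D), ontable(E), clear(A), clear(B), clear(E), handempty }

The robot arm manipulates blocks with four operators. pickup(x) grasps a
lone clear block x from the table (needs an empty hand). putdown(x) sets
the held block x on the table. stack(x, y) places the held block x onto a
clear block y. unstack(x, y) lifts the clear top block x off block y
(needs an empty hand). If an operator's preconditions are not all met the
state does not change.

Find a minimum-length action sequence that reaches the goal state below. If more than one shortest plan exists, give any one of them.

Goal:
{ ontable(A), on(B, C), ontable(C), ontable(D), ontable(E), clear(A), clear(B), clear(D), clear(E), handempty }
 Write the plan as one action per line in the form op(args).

unstack(B, C)
putdown(B)
unstack(C, D)
putdown(C)
pickup(B)
stack(B, C)

step 1 (unstack(B, C)): towers=[A; D/C; E] holding=B
step 2 (putdown(B)): towers=[A; B; D/C; E] holding=-
step 3 (unstack(C, D)): towers=[A; B; D; E] holding=C
step 4 (putdown(C)): towers=[A; B; C; D; E] holding=-
step 5 (pickup(B)): towers=[A; C; D; E] holding=B
step 6 (stack(B, C)): towers=[A; C/B; D; E] holding=-
goal check: towers=[A; C/B; D; E] holding=- — reached (length 6, optimal by BFS)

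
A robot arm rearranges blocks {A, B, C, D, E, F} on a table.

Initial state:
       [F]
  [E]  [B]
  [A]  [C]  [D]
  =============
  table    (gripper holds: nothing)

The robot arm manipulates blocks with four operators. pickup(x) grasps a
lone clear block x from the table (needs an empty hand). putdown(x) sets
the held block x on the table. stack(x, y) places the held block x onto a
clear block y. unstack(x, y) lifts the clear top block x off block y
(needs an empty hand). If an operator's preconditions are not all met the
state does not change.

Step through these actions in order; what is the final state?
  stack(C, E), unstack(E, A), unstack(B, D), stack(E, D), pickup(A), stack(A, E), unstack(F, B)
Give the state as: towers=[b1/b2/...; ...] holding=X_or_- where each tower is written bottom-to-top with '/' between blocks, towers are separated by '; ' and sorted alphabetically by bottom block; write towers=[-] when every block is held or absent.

step 1 (stack(C, E)) [no-op]: towers=[A/E; C/B/F; D] holding=-
step 2 (unstack(E, A)): towers=[A; C/B/F; D] holding=E
step 3 (unstack(B, D)) [no-op]: towers=[A; C/B/F; D] holding=E
step 4 (stack(E, D)): towers=[A; C/B/F; D/E] holding=-
step 5 (pickup(A)): towers=[C/B/F; D/E] holding=A
step 6 (stack(A, E)): towers=[C/B/F; D/E/A] holding=-
step 7 (unstack(F, B)): towers=[C/B; D/E/A] holding=F

towers=[C/B; D/E/A] holding=F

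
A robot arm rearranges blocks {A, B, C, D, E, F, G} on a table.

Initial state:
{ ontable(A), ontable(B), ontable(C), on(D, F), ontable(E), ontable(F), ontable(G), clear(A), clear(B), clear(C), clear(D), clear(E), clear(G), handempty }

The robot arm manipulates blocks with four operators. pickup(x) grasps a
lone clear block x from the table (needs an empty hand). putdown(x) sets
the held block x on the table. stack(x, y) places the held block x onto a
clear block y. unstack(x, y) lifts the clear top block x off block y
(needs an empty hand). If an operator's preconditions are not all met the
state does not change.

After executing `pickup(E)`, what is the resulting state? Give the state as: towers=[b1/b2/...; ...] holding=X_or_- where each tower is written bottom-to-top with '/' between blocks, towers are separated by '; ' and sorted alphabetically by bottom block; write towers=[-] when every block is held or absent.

towers=[A; B; C; F/D; G] holding=E

before: towers=[A; B; C; E; F/D; G] holding=-
pre[pickup(E)]: clear(E) yes, ontable(E) yes, handempty yes
all met → apply pickup(E)
after:  towers=[A; B; C; F/D; G] holding=E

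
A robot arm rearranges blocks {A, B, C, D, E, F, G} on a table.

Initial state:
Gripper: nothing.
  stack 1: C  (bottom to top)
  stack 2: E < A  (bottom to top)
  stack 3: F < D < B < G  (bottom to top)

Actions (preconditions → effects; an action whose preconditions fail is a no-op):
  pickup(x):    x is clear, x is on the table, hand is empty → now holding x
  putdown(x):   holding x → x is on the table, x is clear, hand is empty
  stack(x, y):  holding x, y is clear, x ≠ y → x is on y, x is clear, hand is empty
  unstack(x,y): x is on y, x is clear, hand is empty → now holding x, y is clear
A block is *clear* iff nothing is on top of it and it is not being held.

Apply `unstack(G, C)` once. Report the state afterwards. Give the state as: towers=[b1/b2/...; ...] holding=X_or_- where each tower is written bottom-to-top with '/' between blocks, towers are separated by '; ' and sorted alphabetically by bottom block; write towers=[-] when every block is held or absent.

before: towers=[C; E/A; F/D/B/G] holding=-
pre[unstack(G, C)]: on(G,C) no, clear(G) yes, handempty yes
on(G,C) unmet → unstack(G, C) is a no-op
after:  towers=[C; E/A; F/D/B/G] holding=-

towers=[C; E/A; F/D/B/G] holding=-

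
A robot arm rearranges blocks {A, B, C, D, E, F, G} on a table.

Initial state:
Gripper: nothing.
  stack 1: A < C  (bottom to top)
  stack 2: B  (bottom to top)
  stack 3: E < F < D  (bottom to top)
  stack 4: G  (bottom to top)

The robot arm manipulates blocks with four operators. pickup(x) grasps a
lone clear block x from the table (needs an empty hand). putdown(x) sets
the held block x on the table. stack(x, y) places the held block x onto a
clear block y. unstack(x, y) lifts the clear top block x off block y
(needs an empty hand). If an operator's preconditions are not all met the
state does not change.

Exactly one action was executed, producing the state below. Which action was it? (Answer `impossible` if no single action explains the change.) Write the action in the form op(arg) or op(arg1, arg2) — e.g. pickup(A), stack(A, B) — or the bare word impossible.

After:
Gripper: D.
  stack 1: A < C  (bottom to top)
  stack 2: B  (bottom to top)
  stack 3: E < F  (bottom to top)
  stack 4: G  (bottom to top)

unstack(D, F)

target: towers=[A/C; B; E/F; G] holding=D
         pickup(B) → towers=[A/C; E/F/D; G] holding=B
         pickup(G) → towers=[A/C; B; E/F/D] holding=G
     unstack(D, F) → towers=[A/C; B; E/F; G] holding=D  ← match
     unstack(C, A) → towers=[A; B; E/F/D; G] holding=C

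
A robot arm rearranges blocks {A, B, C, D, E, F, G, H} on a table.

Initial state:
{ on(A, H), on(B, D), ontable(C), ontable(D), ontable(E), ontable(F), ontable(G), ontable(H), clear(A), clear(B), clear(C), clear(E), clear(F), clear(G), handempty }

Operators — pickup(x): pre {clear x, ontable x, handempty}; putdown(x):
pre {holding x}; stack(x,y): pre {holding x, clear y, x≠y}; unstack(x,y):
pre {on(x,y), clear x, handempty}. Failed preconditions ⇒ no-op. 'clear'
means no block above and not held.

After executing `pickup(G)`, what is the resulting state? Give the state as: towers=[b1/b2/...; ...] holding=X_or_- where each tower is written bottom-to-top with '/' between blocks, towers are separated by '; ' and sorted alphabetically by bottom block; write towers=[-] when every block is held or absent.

before: towers=[C; D/B; E; F; G; H/A] holding=-
pre[pickup(G)]: clear(G) ✓, ontable(G) ✓, handempty ✓
all met → apply pickup(G)
after:  towers=[C; D/B; E; F; H/A] holding=G

towers=[C; D/B; E; F; H/A] holding=G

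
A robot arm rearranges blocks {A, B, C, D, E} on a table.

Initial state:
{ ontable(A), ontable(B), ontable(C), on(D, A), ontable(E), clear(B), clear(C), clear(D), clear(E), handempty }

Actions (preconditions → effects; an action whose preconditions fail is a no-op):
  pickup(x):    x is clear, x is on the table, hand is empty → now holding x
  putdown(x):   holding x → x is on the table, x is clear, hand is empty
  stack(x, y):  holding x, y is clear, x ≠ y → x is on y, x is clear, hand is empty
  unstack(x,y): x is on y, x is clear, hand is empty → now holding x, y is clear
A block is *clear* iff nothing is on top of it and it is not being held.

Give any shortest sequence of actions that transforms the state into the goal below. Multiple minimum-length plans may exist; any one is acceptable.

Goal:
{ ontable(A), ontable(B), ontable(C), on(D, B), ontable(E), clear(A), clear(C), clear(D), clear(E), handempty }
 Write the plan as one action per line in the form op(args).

step 1 (unstack(D, A)): towers=[A; B; C; E] holding=D
step 2 (stack(D, B)): towers=[A; B/D; C; E] holding=-
goal check: towers=[A; B/D; C; E] holding=- — reached (length 2, optimal by BFS)

unstack(D, A)
stack(D, B)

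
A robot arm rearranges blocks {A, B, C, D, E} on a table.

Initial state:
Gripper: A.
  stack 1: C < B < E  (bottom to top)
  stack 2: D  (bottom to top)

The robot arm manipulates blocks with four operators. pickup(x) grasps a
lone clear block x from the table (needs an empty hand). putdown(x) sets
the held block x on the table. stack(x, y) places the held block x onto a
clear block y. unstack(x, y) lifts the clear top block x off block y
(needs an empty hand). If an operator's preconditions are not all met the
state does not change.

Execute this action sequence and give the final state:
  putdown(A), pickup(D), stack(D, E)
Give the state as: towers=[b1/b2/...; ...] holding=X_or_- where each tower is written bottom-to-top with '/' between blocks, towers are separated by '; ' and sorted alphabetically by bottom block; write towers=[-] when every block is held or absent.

step 1 (putdown(A)): towers=[A; C/B/E; D] holding=-
step 2 (pickup(D)): towers=[A; C/B/E] holding=D
step 3 (stack(D, E)): towers=[A; C/B/E/D] holding=-

towers=[A; C/B/E/D] holding=-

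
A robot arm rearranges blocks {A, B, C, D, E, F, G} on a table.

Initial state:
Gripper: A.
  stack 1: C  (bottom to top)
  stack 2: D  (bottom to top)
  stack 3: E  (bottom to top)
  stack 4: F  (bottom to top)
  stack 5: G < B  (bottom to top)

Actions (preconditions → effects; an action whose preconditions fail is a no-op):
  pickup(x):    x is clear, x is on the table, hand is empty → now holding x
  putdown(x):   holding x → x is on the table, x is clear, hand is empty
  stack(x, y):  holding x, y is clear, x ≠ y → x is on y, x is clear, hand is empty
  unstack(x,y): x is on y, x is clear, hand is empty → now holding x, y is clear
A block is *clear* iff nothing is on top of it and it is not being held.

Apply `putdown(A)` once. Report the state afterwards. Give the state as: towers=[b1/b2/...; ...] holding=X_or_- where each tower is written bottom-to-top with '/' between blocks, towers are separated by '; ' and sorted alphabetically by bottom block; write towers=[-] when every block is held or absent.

before: towers=[C; D; E; F; G/B] holding=A
pre[putdown(A)]: holding(A) ok
all met → apply putdown(A)
after:  towers=[A; C; D; E; F; G/B] holding=-

towers=[A; C; D; E; F; G/B] holding=-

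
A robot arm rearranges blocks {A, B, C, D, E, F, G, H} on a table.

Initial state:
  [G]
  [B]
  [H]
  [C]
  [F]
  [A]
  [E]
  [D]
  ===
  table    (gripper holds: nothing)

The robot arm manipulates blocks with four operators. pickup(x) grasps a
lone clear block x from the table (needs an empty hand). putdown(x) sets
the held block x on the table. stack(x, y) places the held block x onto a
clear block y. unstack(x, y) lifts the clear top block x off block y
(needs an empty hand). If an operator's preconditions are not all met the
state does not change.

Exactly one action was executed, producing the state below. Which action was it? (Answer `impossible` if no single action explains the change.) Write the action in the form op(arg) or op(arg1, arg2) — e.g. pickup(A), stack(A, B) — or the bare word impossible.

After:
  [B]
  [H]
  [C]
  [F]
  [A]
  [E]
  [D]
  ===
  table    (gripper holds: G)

unstack(G, B)

target: towers=[D/E/A/F/C/H/B] holding=G
     unstack(G, B) → towers=[D/E/A/F/C/H/B] holding=G  ← match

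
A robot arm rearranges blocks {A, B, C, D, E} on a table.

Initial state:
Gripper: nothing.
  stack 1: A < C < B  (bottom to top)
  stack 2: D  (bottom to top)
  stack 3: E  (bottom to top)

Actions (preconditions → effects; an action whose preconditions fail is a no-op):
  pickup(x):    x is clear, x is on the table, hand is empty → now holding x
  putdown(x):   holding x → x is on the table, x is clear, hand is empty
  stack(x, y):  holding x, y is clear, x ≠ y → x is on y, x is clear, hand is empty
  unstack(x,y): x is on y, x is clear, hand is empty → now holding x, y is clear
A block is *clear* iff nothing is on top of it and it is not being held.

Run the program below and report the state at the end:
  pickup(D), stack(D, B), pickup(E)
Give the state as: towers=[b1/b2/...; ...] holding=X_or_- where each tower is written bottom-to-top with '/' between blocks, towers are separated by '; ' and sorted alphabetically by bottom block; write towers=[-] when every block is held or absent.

step 1 (pickup(D)): towers=[A/C/B; E] holding=D
step 2 (stack(D, B)): towers=[A/C/B/D; E] holding=-
step 3 (pickup(E)): towers=[A/C/B/D] holding=E

towers=[A/C/B/D] holding=E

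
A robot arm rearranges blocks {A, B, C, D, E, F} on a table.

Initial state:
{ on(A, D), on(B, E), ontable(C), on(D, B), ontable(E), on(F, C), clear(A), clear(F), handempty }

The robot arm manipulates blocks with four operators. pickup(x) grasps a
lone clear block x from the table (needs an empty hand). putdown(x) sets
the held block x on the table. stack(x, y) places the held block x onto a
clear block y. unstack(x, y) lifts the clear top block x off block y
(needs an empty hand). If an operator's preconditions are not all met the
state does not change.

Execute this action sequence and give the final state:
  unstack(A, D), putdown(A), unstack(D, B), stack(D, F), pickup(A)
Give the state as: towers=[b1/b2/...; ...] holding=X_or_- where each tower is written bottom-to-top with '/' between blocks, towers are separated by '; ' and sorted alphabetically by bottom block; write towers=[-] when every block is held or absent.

step 1 (unstack(A, D)): towers=[C/F; E/B/D] holding=A
step 2 (putdown(A)): towers=[A; C/F; E/B/D] holding=-
step 3 (unstack(D, B)): towers=[A; C/F; E/B] holding=D
step 4 (stack(D, F)): towers=[A; C/F/D; E/B] holding=-
step 5 (pickup(A)): towers=[C/F/D; E/B] holding=A

towers=[C/F/D; E/B] holding=A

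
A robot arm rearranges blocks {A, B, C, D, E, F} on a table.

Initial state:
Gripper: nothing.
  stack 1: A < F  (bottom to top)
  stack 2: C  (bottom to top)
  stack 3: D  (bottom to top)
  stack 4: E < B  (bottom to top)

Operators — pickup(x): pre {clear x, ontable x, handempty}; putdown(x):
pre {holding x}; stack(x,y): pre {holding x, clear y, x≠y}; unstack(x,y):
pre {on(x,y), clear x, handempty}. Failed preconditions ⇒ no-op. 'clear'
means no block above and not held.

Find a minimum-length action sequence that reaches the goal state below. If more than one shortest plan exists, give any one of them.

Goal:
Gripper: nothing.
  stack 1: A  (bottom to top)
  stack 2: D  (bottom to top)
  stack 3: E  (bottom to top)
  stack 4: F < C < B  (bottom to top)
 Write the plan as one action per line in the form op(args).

step 1 (unstack(F, A)): towers=[A; C; D; E/B] holding=F
step 2 (putdown(F)): towers=[A; C; D; E/B; F] holding=-
step 3 (pickup(C)): towers=[A; D; E/B; F] holding=C
step 4 (stack(C, F)): towers=[A; D; E/B; F/C] holding=-
step 5 (unstack(B, E)): towers=[A; D; E; F/C] holding=B
step 6 (stack(B, C)): towers=[A; D; E; F/C/B] holding=-
goal check: towers=[A; D; E; F/C/B] holding=- — reached (length 6, optimal by BFS)

unstack(F, A)
putdown(F)
pickup(C)
stack(C, F)
unstack(B, E)
stack(B, C)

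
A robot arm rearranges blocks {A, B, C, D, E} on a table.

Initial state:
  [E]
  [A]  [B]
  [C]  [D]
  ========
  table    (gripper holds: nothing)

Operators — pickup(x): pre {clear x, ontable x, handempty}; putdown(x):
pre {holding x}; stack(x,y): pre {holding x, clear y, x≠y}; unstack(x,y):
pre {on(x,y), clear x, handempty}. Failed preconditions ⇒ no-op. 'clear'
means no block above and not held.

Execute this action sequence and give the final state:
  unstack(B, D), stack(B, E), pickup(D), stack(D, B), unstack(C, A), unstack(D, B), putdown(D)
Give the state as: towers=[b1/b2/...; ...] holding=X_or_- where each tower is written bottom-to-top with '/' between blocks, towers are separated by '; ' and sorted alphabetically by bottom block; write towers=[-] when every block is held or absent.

step 1 (unstack(B, D)): towers=[C/A/E; D] holding=B
step 2 (stack(B, E)): towers=[C/A/E/B; D] holding=-
step 3 (pickup(D)): towers=[C/A/E/B] holding=D
step 4 (stack(D, B)): towers=[C/A/E/B/D] holding=-
step 5 (unstack(C, A)) [no-op]: towers=[C/A/E/B/D] holding=-
step 6 (unstack(D, B)): towers=[C/A/E/B] holding=D
step 7 (putdown(D)): towers=[C/A/E/B; D] holding=-

towers=[C/A/E/B; D] holding=-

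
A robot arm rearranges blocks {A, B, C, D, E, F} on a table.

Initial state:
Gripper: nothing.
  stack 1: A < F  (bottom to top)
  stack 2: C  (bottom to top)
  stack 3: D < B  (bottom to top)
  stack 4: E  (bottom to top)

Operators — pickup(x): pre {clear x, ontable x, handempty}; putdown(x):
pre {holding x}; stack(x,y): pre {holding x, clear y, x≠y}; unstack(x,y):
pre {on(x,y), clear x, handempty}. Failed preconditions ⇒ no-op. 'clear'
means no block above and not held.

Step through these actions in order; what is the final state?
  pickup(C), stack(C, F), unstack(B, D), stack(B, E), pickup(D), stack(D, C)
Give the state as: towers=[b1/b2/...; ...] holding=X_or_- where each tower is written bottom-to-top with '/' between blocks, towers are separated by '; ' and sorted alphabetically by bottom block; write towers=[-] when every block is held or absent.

towers=[A/F/C/D; E/B] holding=-

step 1 (pickup(C)): towers=[A/F; D/B; E] holding=C
step 2 (stack(C, F)): towers=[A/F/C; D/B; E] holding=-
step 3 (unstack(B, D)): towers=[A/F/C; D; E] holding=B
step 4 (stack(B, E)): towers=[A/F/C; D; E/B] holding=-
step 5 (pickup(D)): towers=[A/F/C; E/B] holding=D
step 6 (stack(D, C)): towers=[A/F/C/D; E/B] holding=-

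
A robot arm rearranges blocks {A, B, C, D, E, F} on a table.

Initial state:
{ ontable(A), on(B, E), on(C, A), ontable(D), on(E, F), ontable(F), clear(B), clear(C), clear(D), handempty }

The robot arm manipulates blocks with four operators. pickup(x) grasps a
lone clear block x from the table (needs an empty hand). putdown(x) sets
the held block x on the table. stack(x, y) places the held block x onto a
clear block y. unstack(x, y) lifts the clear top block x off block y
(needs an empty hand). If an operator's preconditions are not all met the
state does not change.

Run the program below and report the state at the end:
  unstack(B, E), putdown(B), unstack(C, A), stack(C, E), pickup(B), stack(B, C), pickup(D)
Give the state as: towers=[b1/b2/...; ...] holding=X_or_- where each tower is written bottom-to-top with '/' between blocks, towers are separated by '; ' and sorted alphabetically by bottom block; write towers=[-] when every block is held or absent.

towers=[A; F/E/C/B] holding=D

step 1 (unstack(B, E)): towers=[A/C; D; F/E] holding=B
step 2 (putdown(B)): towers=[A/C; B; D; F/E] holding=-
step 3 (unstack(C, A)): towers=[A; B; D; F/E] holding=C
step 4 (stack(C, E)): towers=[A; B; D; F/E/C] holding=-
step 5 (pickup(B)): towers=[A; D; F/E/C] holding=B
step 6 (stack(B, C)): towers=[A; D; F/E/C/B] holding=-
step 7 (pickup(D)): towers=[A; F/E/C/B] holding=D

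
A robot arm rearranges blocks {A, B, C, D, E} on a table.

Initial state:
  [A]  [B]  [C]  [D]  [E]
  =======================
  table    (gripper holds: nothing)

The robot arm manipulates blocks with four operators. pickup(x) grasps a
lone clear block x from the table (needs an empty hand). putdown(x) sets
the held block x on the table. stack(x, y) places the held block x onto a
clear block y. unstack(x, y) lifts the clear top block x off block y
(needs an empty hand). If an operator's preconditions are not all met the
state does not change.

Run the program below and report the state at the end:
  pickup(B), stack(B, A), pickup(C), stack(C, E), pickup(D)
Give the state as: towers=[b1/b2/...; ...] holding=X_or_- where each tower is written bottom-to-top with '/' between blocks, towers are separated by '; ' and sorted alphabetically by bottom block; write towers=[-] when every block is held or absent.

step 1 (pickup(B)): towers=[A; C; D; E] holding=B
step 2 (stack(B, A)): towers=[A/B; C; D; E] holding=-
step 3 (pickup(C)): towers=[A/B; D; E] holding=C
step 4 (stack(C, E)): towers=[A/B; D; E/C] holding=-
step 5 (pickup(D)): towers=[A/B; E/C] holding=D

towers=[A/B; E/C] holding=D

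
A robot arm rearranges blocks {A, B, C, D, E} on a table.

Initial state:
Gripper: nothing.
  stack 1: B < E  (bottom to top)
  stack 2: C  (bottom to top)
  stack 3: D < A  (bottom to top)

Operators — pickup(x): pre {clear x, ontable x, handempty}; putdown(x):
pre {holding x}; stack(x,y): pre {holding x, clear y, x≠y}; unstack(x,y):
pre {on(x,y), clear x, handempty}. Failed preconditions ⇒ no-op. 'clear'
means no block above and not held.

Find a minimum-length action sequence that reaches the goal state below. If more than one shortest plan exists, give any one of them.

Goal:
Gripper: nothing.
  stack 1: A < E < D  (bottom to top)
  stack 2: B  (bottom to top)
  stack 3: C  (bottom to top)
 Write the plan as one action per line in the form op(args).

unstack(A, D)
putdown(A)
unstack(E, B)
stack(E, A)
pickup(D)
stack(D, E)

step 1 (unstack(A, D)): towers=[B/E; C; D] holding=A
step 2 (putdown(A)): towers=[A; B/E; C; D] holding=-
step 3 (unstack(E, B)): towers=[A; B; C; D] holding=E
step 4 (stack(E, A)): towers=[A/E; B; C; D] holding=-
step 5 (pickup(D)): towers=[A/E; B; C] holding=D
step 6 (stack(D, E)): towers=[A/E/D; B; C] holding=-
goal check: towers=[A/E/D; B; C] holding=- — reached (length 6, optimal by BFS)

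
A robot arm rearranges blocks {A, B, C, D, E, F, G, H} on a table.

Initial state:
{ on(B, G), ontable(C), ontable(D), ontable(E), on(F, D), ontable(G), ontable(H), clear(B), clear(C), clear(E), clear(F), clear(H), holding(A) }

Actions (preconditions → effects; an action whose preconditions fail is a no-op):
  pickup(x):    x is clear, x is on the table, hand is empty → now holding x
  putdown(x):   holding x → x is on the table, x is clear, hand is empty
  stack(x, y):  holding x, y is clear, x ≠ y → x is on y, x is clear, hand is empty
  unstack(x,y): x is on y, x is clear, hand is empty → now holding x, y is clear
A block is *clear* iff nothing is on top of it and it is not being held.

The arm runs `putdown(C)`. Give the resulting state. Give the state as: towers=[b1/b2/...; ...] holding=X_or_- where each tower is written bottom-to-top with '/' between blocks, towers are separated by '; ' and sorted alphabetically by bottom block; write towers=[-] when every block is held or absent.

before: towers=[C; D/F; E; G/B; H] holding=A
pre[putdown(C)]: holding(C) fail
holding(C) unmet → putdown(C) is a no-op
after:  towers=[C; D/F; E; G/B; H] holding=A

towers=[C; D/F; E; G/B; H] holding=A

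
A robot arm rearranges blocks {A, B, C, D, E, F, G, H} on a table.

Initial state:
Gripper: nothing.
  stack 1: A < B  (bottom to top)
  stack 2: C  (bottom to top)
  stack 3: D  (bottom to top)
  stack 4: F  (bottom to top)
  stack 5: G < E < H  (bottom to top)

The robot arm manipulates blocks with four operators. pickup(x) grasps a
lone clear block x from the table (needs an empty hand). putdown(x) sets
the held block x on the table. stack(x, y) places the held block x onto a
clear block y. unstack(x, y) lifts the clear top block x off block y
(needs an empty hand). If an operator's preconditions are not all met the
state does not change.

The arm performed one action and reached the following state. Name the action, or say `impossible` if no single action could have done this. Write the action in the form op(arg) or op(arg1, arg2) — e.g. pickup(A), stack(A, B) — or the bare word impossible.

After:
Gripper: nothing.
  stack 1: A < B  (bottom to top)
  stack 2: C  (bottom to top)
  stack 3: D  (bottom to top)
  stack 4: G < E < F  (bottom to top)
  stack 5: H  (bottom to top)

target: towers=[A/B; C; D; G/E/F; H] holding=-
     unstack(H, E) → towers=[A/B; C; D; F; G/E] holding=H
     unstack(B, A) → towers=[A; C; D; F; G/E/H] holding=B
         pickup(F) → towers=[A/B; C; D; G/E/H] holding=F
         pickup(D) → towers=[A/B; C; F; G/E/H] holding=D
         pickup(C) → towers=[A/B; D; F; G/E/H] holding=C
none of the 5 applicable actions match → impossible

impossible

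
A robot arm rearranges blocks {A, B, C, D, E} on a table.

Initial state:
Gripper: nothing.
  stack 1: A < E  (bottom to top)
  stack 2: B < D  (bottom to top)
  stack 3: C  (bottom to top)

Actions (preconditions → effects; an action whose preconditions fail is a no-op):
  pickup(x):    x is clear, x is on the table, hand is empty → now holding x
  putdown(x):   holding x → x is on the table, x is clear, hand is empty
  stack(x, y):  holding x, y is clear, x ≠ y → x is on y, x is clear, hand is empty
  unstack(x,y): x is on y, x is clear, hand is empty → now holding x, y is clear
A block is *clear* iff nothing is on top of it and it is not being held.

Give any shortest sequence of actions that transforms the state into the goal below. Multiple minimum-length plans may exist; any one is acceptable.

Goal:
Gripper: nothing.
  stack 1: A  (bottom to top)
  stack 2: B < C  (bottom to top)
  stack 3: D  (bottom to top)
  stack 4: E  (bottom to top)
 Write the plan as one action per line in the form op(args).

step 1 (unstack(D, B)): towers=[A/E; B; C] holding=D
step 2 (putdown(D)): towers=[A/E; B; C; D] holding=-
step 3 (unstack(E, A)): towers=[A; B; C; D] holding=E
step 4 (putdown(E)): towers=[A; B; C; D; E] holding=-
step 5 (pickup(C)): towers=[A; B; D; E] holding=C
step 6 (stack(C, B)): towers=[A; B/C; D; E] holding=-
goal check: towers=[A; B/C; D; E] holding=- — reached (length 6, optimal by BFS)

unstack(D, B)
putdown(D)
unstack(E, A)
putdown(E)
pickup(C)
stack(C, B)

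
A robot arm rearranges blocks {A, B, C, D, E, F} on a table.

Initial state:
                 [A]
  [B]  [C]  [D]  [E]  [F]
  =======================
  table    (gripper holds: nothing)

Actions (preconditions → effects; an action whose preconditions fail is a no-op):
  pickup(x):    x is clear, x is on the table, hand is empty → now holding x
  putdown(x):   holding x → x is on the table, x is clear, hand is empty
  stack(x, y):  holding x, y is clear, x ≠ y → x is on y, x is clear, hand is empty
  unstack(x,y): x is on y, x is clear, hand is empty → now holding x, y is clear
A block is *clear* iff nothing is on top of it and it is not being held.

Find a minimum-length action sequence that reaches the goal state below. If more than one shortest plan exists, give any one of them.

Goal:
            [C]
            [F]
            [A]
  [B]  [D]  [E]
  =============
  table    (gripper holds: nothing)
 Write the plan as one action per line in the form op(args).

step 1 (pickup(F)): towers=[B; C; D; E/A] holding=F
step 2 (stack(F, A)): towers=[B; C; D; E/A/F] holding=-
step 3 (pickup(C)): towers=[B; D; E/A/F] holding=C
step 4 (stack(C, F)): towers=[B; D; E/A/F/C] holding=-
goal check: towers=[B; D; E/A/F/C] holding=- — reached (length 4, optimal by BFS)

pickup(F)
stack(F, A)
pickup(C)
stack(C, F)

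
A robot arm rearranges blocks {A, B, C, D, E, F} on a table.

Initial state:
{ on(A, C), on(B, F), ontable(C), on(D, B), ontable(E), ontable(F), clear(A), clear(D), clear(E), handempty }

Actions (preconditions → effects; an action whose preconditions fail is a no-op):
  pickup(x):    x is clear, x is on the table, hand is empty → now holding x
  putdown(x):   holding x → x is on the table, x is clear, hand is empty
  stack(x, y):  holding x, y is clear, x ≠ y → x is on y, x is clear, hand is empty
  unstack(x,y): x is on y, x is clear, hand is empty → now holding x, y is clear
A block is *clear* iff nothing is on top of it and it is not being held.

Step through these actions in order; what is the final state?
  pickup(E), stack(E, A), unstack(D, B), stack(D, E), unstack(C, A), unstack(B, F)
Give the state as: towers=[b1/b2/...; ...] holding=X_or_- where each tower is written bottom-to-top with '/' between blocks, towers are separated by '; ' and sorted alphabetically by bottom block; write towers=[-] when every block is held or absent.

step 1 (pickup(E)): towers=[C/A; F/B/D] holding=E
step 2 (stack(E, A)): towers=[C/A/E; F/B/D] holding=-
step 3 (unstack(D, B)): towers=[C/A/E; F/B] holding=D
step 4 (stack(D, E)): towers=[C/A/E/D; F/B] holding=-
step 5 (unstack(C, A)) [no-op]: towers=[C/A/E/D; F/B] holding=-
step 6 (unstack(B, F)): towers=[C/A/E/D; F] holding=B

towers=[C/A/E/D; F] holding=B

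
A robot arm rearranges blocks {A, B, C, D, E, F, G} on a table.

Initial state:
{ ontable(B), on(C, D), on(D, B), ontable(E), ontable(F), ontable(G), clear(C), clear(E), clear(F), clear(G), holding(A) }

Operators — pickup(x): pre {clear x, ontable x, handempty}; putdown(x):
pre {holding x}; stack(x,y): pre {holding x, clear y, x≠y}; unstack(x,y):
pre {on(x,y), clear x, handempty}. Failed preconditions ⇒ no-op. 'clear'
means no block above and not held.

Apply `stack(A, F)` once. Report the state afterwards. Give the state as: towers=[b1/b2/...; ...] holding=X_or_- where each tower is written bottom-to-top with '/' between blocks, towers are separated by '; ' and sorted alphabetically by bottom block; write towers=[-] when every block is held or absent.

before: towers=[B/D/C; E; F; G] holding=A
pre[stack(A, F)]: holding(A) ok, clear(F) ok, A≠F ok
all met → apply stack(A, F)
after:  towers=[B/D/C; E; F/A; G] holding=-

towers=[B/D/C; E; F/A; G] holding=-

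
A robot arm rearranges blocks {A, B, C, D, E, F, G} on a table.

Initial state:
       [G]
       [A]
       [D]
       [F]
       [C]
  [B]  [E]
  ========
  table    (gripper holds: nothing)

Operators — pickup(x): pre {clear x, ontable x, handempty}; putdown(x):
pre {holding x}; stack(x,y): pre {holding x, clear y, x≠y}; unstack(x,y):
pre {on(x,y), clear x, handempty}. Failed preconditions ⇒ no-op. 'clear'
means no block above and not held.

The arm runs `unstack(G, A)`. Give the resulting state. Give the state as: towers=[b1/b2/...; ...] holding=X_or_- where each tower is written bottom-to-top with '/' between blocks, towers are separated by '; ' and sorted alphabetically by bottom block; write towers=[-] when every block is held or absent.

towers=[B; E/C/F/D/A] holding=G

before: towers=[B; E/C/F/D/A/G] holding=-
pre[unstack(G, A)]: on(G,A) yes, clear(G) yes, handempty yes
all met → apply unstack(G, A)
after:  towers=[B; E/C/F/D/A] holding=G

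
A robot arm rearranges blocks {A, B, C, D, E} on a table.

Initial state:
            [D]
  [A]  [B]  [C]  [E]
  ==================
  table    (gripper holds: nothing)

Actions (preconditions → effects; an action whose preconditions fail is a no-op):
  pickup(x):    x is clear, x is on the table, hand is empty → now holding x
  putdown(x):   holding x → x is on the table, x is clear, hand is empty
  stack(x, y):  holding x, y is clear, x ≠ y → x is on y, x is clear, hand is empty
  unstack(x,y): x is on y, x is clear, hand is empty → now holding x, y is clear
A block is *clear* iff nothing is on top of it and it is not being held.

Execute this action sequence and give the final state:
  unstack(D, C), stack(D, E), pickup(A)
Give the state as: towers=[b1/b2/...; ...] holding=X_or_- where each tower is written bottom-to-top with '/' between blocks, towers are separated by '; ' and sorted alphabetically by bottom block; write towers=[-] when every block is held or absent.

step 1 (unstack(D, C)): towers=[A; B; C; E] holding=D
step 2 (stack(D, E)): towers=[A; B; C; E/D] holding=-
step 3 (pickup(A)): towers=[B; C; E/D] holding=A

towers=[B; C; E/D] holding=A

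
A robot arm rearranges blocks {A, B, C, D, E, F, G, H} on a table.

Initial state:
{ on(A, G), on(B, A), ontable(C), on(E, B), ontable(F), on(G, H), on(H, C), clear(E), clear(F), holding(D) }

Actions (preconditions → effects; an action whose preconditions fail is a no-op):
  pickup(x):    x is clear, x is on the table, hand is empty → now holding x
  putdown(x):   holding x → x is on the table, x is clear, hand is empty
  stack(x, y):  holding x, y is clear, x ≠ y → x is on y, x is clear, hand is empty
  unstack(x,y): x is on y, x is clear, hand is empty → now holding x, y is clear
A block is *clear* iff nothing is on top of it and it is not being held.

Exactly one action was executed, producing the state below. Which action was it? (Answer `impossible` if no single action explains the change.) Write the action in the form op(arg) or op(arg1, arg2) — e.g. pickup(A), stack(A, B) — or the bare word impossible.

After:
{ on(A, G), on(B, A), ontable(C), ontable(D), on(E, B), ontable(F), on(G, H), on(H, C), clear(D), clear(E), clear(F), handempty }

putdown(D)

target: towers=[C/H/G/A/B/E; D; F] holding=-
        putdown(D) → towers=[C/H/G/A/B/E; D; F] holding=-  ← match
       stack(D, E) → towers=[C/H/G/A/B/E/D; F] holding=-
       stack(D, F) → towers=[C/H/G/A/B/E; F/D] holding=-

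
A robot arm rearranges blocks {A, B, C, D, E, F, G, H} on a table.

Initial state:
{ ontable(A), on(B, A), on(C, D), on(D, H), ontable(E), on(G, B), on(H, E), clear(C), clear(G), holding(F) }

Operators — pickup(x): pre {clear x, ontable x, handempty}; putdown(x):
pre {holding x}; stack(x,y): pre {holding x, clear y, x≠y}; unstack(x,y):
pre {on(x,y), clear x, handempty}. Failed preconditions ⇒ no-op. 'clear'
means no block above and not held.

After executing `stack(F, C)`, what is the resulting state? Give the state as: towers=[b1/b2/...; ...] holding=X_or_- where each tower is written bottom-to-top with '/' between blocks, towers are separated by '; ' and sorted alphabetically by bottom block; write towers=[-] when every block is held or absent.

before: towers=[A/B/G; E/H/D/C] holding=F
pre[stack(F, C)]: holding(F) yes, clear(C) yes, F≠C yes
all met → apply stack(F, C)
after:  towers=[A/B/G; E/H/D/C/F] holding=-

towers=[A/B/G; E/H/D/C/F] holding=-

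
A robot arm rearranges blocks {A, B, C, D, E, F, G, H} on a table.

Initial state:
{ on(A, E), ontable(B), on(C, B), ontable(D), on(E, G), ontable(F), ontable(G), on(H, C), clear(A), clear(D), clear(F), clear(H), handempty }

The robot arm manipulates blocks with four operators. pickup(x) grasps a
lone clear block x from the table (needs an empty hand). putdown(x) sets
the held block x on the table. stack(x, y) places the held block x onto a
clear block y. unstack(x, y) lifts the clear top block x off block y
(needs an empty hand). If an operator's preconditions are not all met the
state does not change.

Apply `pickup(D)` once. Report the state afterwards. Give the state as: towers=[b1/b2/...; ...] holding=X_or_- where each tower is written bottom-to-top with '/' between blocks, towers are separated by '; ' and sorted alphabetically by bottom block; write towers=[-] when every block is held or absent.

before: towers=[B/C/H; D; F; G/E/A] holding=-
pre[pickup(D)]: clear(D) ✓, ontable(D) ✓, handempty ✓
all met → apply pickup(D)
after:  towers=[B/C/H; F; G/E/A] holding=D

towers=[B/C/H; F; G/E/A] holding=D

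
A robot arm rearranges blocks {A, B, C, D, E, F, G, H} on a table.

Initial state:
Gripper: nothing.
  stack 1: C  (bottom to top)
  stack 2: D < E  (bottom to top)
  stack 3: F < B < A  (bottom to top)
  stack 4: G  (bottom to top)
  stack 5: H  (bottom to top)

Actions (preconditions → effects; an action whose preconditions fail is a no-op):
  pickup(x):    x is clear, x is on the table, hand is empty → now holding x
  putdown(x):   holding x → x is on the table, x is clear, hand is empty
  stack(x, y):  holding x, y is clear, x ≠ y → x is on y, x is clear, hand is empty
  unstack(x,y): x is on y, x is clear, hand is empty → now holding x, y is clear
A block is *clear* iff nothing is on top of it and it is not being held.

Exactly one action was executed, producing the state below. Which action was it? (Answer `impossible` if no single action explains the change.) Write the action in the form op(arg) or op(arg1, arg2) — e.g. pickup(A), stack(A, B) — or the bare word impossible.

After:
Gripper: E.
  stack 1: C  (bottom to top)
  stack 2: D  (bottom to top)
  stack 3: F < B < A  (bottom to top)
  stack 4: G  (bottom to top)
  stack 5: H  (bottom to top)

unstack(E, D)

target: towers=[C; D; F/B/A; G; H] holding=E
         pickup(G) → towers=[C; D/E; F/B/A; H] holding=G
     unstack(A, B) → towers=[C; D/E; F/B; G; H] holding=A
     unstack(E, D) → towers=[C; D; F/B/A; G; H] holding=E  ← match
         pickup(H) → towers=[C; D/E; F/B/A; G] holding=H
         pickup(C) → towers=[D/E; F/B/A; G; H] holding=C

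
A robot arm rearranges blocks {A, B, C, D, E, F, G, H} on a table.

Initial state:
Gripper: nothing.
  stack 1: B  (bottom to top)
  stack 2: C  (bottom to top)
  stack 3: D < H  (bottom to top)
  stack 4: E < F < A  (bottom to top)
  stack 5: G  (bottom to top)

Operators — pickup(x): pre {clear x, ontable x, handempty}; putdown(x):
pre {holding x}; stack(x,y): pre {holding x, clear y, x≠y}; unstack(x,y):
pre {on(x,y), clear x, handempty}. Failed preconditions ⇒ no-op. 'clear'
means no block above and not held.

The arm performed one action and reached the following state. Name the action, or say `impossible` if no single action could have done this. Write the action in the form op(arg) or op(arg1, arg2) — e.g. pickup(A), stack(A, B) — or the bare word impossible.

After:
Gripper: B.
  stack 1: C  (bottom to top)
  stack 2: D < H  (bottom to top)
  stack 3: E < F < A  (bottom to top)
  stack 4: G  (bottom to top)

target: towers=[C; D/H; E/F/A; G] holding=B
         pickup(G) → towers=[B; C; D/H; E/F/A] holding=G
     unstack(A, F) → towers=[B; C; D/H; E/F; G] holding=A
     unstack(H, D) → towers=[B; C; D; E/F/A; G] holding=H
         pickup(B) → towers=[C; D/H; E/F/A; G] holding=B  ← match
         pickup(C) → towers=[B; D/H; E/F/A; G] holding=C

pickup(B)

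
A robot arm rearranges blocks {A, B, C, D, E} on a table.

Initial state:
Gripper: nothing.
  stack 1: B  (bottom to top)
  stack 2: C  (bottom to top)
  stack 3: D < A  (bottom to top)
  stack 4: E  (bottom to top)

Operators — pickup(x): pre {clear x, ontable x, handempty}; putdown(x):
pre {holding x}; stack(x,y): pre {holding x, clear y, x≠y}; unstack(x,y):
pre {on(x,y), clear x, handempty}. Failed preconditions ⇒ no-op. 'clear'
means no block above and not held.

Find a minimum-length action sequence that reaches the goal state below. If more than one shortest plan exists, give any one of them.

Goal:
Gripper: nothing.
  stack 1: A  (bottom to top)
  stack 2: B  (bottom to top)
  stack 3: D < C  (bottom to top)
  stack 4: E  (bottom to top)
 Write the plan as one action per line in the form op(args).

unstack(A, D)
putdown(A)
pickup(C)
stack(C, D)

step 1 (unstack(A, D)): towers=[B; C; D; E] holding=A
step 2 (putdown(A)): towers=[A; B; C; D; E] holding=-
step 3 (pickup(C)): towers=[A; B; D; E] holding=C
step 4 (stack(C, D)): towers=[A; B; D/C; E] holding=-
goal check: towers=[A; B; D/C; E] holding=- — reached (length 4, optimal by BFS)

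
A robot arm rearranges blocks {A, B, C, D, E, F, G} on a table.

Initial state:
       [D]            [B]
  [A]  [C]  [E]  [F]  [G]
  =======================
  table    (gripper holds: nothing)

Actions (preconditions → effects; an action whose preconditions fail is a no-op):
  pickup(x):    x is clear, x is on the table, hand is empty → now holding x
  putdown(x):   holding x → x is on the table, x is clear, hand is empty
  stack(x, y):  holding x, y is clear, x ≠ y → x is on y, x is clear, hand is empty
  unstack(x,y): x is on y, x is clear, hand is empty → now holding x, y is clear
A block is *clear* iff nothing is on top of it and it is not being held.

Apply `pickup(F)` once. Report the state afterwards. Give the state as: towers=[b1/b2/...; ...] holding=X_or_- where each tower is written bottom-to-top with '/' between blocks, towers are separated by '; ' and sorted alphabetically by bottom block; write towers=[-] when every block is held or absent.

towers=[A; C/D; E; G/B] holding=F

before: towers=[A; C/D; E; F; G/B] holding=-
pre[pickup(F)]: clear(F) ok, ontable(F) ok, handempty ok
all met → apply pickup(F)
after:  towers=[A; C/D; E; G/B] holding=F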